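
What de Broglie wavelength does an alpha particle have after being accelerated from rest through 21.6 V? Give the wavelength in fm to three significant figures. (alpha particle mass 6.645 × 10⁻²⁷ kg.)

KE = 2eV = 2 × 1.602 × 10⁻¹⁹ × 21.60 = 6.921 × 10⁻¹⁸ J.
p = √(2mKE) = √(2 × 6.645 × 10⁻²⁷ × 6.921 × 10⁻¹⁸) = 3.033 × 10⁻²² kg·m/s.
λ = h/p = 6.626 × 10⁻³⁴ / 3.033 × 10⁻²² = 2.18 × 10⁻¹² m = 2180 fm.

λ = 2180 fm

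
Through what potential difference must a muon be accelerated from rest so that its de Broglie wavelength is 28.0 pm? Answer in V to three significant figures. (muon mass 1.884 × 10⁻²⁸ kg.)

p = h/λ = 6.626 × 10⁻³⁴ / 2.800 × 10⁻¹¹ = 2.366 × 10⁻²³ kg·m/s.
KE = p²/(2m) = 1.486 × 10⁻¹⁸ J.
V = KE/e = 1.486 × 10⁻¹⁸ / (1.602 × 10⁻¹⁹) = 9.28 V.

V = 9.28 V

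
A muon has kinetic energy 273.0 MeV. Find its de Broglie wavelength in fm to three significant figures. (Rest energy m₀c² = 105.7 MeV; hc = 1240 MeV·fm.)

Total energy E = KE + m₀c² = 273.0 + 105.7 = 378.7 MeV.
(pc)² = E² − (m₀c²)² = (378.7)² − (105.7)² = 1.322 × 10⁵ MeV², so pc = 363.6 MeV.
λ = hc/(pc) = 1240 MeV·fm / 363.6 MeV = 3.41 fm.

λ = 3.41 fm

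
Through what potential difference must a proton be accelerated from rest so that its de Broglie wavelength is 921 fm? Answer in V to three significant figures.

p = h/λ = 6.626 × 10⁻³⁴ / 9.210 × 10⁻¹³ = 7.194 × 10⁻²² kg·m/s.
KE = p²/(2m) = 1.547 × 10⁻¹⁶ J.
V = KE/e = 1.547 × 10⁻¹⁶ / (1.602 × 10⁻¹⁹) = 966 V.

V = 966 V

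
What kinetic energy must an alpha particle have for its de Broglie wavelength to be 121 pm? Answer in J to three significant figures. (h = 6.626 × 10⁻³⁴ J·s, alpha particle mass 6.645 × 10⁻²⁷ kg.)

p = h/λ = 6.626 × 10⁻³⁴ / 1.210 × 10⁻¹⁰ = 5.476 × 10⁻²⁴ kg·m/s.
KE = p²/(2m) = (5.476 × 10⁻²⁴)² / (2 × 6.645 × 10⁻²⁷) = 2.256 × 10⁻²¹ J = 2.26 × 10⁻²¹ J.

KE = 2.26 × 10⁻²¹ J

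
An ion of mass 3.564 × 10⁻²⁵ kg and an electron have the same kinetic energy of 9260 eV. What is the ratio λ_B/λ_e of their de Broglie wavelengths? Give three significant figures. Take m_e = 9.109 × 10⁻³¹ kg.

λ_B/λ_e = 1.60 × 10⁻³

At fixed KE, p = √(2mKE) so λ = h/p ∝ 1/√m.
λ_B/λ_e = √(m_e/m_B) = √(9.109 × 10⁻³¹/3.564 × 10⁻²⁵) = √(2.556 × 10⁻⁶) = 1.60 × 10⁻³.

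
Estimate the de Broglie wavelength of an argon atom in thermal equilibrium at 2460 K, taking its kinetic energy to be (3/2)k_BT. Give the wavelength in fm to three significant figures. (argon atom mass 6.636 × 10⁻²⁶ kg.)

KE = (3/2)k_BT = 1.5 × 1.381 × 10⁻²³ × 2460 = 5.096 × 10⁻²⁰ J.
p = √(2mKE) = √(2 × 6.636 × 10⁻²⁶ × 5.096 × 10⁻²⁰) = 8.224 × 10⁻²³ kg·m/s.
λ = h/p = 8.06 × 10⁻¹² m = 8060 fm.

λ = 8060 fm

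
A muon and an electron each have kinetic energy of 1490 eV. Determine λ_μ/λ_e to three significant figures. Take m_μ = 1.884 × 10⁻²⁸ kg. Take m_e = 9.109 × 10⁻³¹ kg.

λ_μ/λ_e = 0.0695

At fixed KE, p = √(2mKE) so λ = h/p ∝ 1/√m.
λ_μ/λ_e = √(m_e/m_μ) = √(9.109 × 10⁻³¹/1.884 × 10⁻²⁸) = √(4.835 × 10⁻³) = 0.0695.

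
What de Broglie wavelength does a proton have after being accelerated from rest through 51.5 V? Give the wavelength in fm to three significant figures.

λ = 3990 fm

KE = eV = 1.602 × 10⁻¹⁹ × 51.50 = 8.250 × 10⁻¹⁸ J.
p = √(2mKE) = √(2 × 1.673 × 10⁻²⁷ × 8.250 × 10⁻¹⁸) = 1.661 × 10⁻²² kg·m/s.
λ = h/p = 6.626 × 10⁻³⁴ / 1.661 × 10⁻²² = 3.99 × 10⁻¹² m = 3990 fm.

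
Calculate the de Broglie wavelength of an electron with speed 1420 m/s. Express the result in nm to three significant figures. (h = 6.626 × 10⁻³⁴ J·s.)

p = mv = 9.109 × 10⁻³¹ × 1420 = 1.293 × 10⁻²⁷ kg·m/s.
λ = h/p = 6.626 × 10⁻³⁴ / 1.293 × 10⁻²⁷ = 5.12 × 10⁻⁷ m = 512 nm.

λ = 512 nm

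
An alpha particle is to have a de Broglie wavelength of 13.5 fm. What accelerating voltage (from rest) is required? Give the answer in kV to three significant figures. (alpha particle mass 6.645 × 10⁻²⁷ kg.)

V = 566 kV

p = h/λ = 6.626 × 10⁻³⁴ / 1.350 × 10⁻¹⁴ = 4.908 × 10⁻²⁰ kg·m/s.
KE = p²/(2m) = 1.813 × 10⁻¹³ J.
V = KE/2e = 1.813 × 10⁻¹³ / (2 × 1.602 × 10⁻¹⁹) = 566 kV.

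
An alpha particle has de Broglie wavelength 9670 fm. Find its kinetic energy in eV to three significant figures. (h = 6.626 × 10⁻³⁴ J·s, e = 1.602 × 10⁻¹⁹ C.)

p = h/λ = 6.626 × 10⁻³⁴ / 9.670 × 10⁻¹² = 6.852 × 10⁻²³ kg·m/s.
KE = p²/(2m) = (6.852 × 10⁻²³)² / (2 × 6.645 × 10⁻²⁷) = 3.533 × 10⁻¹⁹ J = 2.21 eV.

KE = 2.21 eV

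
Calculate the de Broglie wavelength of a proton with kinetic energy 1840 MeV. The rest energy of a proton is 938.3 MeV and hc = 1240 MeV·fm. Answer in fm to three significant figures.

λ = 0.474 fm

Total energy E = KE + m₀c² = 1840 + 938.3 = 2778.3 MeV.
(pc)² = E² − (m₀c²)² = (2778.3)² − (938.3)² = 6.839 × 10⁶ MeV², so pc = 2615 MeV.
λ = hc/(pc) = 1240 MeV·fm / 2615 MeV = 0.474 fm.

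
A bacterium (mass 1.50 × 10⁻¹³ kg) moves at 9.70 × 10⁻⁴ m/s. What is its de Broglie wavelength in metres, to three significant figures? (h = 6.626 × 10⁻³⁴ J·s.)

λ = 4.55 × 10⁻¹⁸ m

p = mv = 1.50 × 10⁻¹³ × 9.70 × 10⁻⁴ = 1.455 × 10⁻¹⁶ kg·m/s.
λ = h/p = 6.626 × 10⁻³⁴ / 1.455 × 10⁻¹⁶ = 4.55 × 10⁻¹⁸ m.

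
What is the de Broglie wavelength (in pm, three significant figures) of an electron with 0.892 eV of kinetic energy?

KE = 0.892 eV = 1.429 × 10⁻¹⁹ J.
p = √(2mKE) = √(2 × 9.109 × 10⁻³¹ × 1.429 × 10⁻¹⁹) = 5.102 × 10⁻²⁵ kg·m/s.
λ = h/p = 6.626 × 10⁻³⁴ / 5.102 × 10⁻²⁵ = 1.30 × 10⁻⁹ m = 1300 pm.

λ = 1300 pm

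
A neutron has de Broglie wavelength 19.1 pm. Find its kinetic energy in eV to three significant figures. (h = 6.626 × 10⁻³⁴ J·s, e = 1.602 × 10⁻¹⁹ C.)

KE = 2.24 eV

p = h/λ = 6.626 × 10⁻³⁴ / 1.910 × 10⁻¹¹ = 3.469 × 10⁻²³ kg·m/s.
KE = p²/(2m) = (3.469 × 10⁻²³)² / (2 × 1.675 × 10⁻²⁷) = 3.592 × 10⁻¹⁹ J = 2.24 eV.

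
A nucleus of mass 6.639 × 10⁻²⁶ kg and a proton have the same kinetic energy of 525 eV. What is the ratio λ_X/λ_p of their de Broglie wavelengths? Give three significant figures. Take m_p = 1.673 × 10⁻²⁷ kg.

At fixed KE, p = √(2mKE) so λ = h/p ∝ 1/√m.
λ_X/λ_p = √(m_p/m_X) = √(1.673 × 10⁻²⁷/6.639 × 10⁻²⁶) = √(0.02520) = 0.159.

λ_X/λ_p = 0.159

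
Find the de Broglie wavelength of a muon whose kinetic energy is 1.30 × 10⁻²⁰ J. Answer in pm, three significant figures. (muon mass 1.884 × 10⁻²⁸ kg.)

p = √(2mKE) = √(2 × 1.884 × 10⁻²⁸ × 1.300 × 10⁻²⁰) = 2.213 × 10⁻²⁴ kg·m/s.
λ = h/p = 6.626 × 10⁻³⁴ / 2.213 × 10⁻²⁴ = 2.99 × 10⁻¹⁰ m = 299 pm.

λ = 299 pm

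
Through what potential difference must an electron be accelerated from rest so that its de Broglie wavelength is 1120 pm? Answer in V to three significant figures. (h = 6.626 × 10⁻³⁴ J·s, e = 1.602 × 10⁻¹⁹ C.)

p = h/λ = 6.626 × 10⁻³⁴ / 1.120 × 10⁻⁹ = 5.916 × 10⁻²⁵ kg·m/s.
KE = p²/(2m) = 1.921 × 10⁻¹⁹ J.
V = KE/e = 1.921 × 10⁻¹⁹ / (1.602 × 10⁻¹⁹) = 1.20 V.

V = 1.20 V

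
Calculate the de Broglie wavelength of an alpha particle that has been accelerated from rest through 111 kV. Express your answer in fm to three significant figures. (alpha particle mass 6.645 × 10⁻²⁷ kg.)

λ = 30.5 fm

KE = 2eV = 2 × 1.602 × 10⁻¹⁹ × 1.110 × 10⁵ = 3.556 × 10⁻¹⁴ J.
p = √(2mKE) = √(2 × 6.645 × 10⁻²⁷ × 3.556 × 10⁻¹⁴) = 2.174 × 10⁻²⁰ kg·m/s.
λ = h/p = 6.626 × 10⁻³⁴ / 2.174 × 10⁻²⁰ = 3.05 × 10⁻¹⁴ m = 30.5 fm.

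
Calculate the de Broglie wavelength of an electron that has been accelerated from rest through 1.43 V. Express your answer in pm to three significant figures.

λ = 1030 pm

KE = eV = 1.602 × 10⁻¹⁹ × 1.430 = 2.291 × 10⁻¹⁹ J.
p = √(2mKE) = √(2 × 9.109 × 10⁻³¹ × 2.291 × 10⁻¹⁹) = 6.460 × 10⁻²⁵ kg·m/s.
λ = h/p = 6.626 × 10⁻³⁴ / 6.460 × 10⁻²⁵ = 1.03 × 10⁻⁹ m = 1030 pm.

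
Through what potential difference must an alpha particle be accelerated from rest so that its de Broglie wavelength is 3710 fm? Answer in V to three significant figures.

p = h/λ = 6.626 × 10⁻³⁴ / 3.710 × 10⁻¹² = 1.786 × 10⁻²² kg·m/s.
KE = p²/(2m) = 2.400 × 10⁻¹⁸ J.
V = KE/2e = 2.400 × 10⁻¹⁸ / (2 × 1.602 × 10⁻¹⁹) = 7.49 V.

V = 7.49 V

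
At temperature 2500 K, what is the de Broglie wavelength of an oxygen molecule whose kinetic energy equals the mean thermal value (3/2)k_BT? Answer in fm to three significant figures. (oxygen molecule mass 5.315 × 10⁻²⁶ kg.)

KE = (3/2)k_BT = 1.5 × 1.381 × 10⁻²³ × 2500 = 5.179 × 10⁻²⁰ J.
p = √(2mKE) = √(2 × 5.315 × 10⁻²⁶ × 5.179 × 10⁻²⁰) = 7.420 × 10⁻²³ kg·m/s.
λ = h/p = 8.93 × 10⁻¹² m = 8930 fm.

λ = 8930 fm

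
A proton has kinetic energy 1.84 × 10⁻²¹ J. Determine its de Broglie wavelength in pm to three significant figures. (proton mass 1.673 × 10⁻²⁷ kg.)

λ = 267 pm

p = √(2mKE) = √(2 × 1.673 × 10⁻²⁷ × 1.840 × 10⁻²¹) = 2.481 × 10⁻²⁴ kg·m/s.
λ = h/p = 6.626 × 10⁻³⁴ / 2.481 × 10⁻²⁴ = 2.67 × 10⁻¹⁰ m = 267 pm.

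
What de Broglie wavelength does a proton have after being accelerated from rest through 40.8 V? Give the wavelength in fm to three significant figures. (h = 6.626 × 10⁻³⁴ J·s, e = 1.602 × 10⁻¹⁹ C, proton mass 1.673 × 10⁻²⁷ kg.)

λ = 4480 fm

KE = eV = 1.602 × 10⁻¹⁹ × 40.80 = 6.536 × 10⁻¹⁸ J.
p = √(2mKE) = √(2 × 1.673 × 10⁻²⁷ × 6.536 × 10⁻¹⁸) = 1.479 × 10⁻²² kg·m/s.
λ = h/p = 6.626 × 10⁻³⁴ / 1.479 × 10⁻²² = 4.48 × 10⁻¹² m = 4480 fm.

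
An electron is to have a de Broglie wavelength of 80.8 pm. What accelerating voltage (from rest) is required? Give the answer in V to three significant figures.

p = h/λ = 6.626 × 10⁻³⁴ / 8.080 × 10⁻¹¹ = 8.200 × 10⁻²⁴ kg·m/s.
KE = p²/(2m) = 3.691 × 10⁻¹⁷ J.
V = KE/e = 3.691 × 10⁻¹⁷ / (1.602 × 10⁻¹⁹) = 230 V.

V = 230 V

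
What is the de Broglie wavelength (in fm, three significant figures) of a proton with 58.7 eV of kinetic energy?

λ = 3740 fm

KE = 58.7 eV = 9.404 × 10⁻¹⁸ J.
p = √(2mKE) = √(2 × 1.673 × 10⁻²⁷ × 9.404 × 10⁻¹⁸) = 1.774 × 10⁻²² kg·m/s.
λ = h/p = 6.626 × 10⁻³⁴ / 1.774 × 10⁻²² = 3.74 × 10⁻¹² m = 3740 fm.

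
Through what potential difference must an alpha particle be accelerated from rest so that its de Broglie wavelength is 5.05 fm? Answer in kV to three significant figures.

V = 4040 kV

p = h/λ = 6.626 × 10⁻³⁴ / 5.050 × 10⁻¹⁵ = 1.312 × 10⁻¹⁹ kg·m/s.
KE = p²/(2m) = 1.295 × 10⁻¹² J.
V = KE/2e = 1.295 × 10⁻¹² / (2 × 1.602 × 10⁻¹⁹) = 4040 kV.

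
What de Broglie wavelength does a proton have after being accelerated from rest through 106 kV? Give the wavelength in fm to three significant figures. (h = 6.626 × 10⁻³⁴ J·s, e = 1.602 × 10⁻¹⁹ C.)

KE = eV = 1.602 × 10⁻¹⁹ × 1.060 × 10⁵ = 1.698 × 10⁻¹⁴ J.
p = √(2mKE) = √(2 × 1.673 × 10⁻²⁷ × 1.698 × 10⁻¹⁴) = 7.538 × 10⁻²¹ kg·m/s.
λ = h/p = 6.626 × 10⁻³⁴ / 7.538 × 10⁻²¹ = 8.79 × 10⁻¹⁴ m = 87.9 fm.

λ = 87.9 fm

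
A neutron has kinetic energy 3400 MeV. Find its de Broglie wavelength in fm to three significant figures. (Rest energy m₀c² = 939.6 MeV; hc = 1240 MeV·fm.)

Total energy E = KE + m₀c² = 3400 + 939.6 = 4339.6 MeV.
(pc)² = E² − (m₀c²)² = (4339.6)² − (939.6)² = 1.795 × 10⁷ MeV², so pc = 4237 MeV.
λ = hc/(pc) = 1240 MeV·fm / 4237 MeV = 0.293 fm.

λ = 0.293 fm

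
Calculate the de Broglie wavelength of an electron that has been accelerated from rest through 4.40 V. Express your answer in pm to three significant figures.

KE = eV = 1.602 × 10⁻¹⁹ × 4.400 = 7.049 × 10⁻¹⁹ J.
p = √(2mKE) = √(2 × 9.109 × 10⁻³¹ × 7.049 × 10⁻¹⁹) = 1.133 × 10⁻²⁴ kg·m/s.
λ = h/p = 6.626 × 10⁻³⁴ / 1.133 × 10⁻²⁴ = 5.85 × 10⁻¹⁰ m = 585 pm.

λ = 585 pm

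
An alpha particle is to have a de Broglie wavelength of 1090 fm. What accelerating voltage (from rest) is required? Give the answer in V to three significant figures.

V = 86.8 V

p = h/λ = 6.626 × 10⁻³⁴ / 1.090 × 10⁻¹² = 6.079 × 10⁻²² kg·m/s.
KE = p²/(2m) = 2.781 × 10⁻¹⁷ J.
V = KE/2e = 2.781 × 10⁻¹⁷ / (2 × 1.602 × 10⁻¹⁹) = 86.8 V.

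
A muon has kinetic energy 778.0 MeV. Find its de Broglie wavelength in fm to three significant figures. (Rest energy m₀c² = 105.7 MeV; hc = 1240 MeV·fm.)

λ = 1.41 fm

Total energy E = KE + m₀c² = 778.0 + 105.7 = 883.7 MeV.
(pc)² = E² − (m₀c²)² = (883.7)² − (105.7)² = 7.698 × 10⁵ MeV², so pc = 877.4 MeV.
λ = hc/(pc) = 1240 MeV·fm / 877.4 MeV = 1.41 fm.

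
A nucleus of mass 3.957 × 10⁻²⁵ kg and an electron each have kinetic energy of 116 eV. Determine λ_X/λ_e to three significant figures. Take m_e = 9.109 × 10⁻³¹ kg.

λ_X/λ_e = 1.52 × 10⁻³

At fixed KE, p = √(2mKE) so λ = h/p ∝ 1/√m.
λ_X/λ_e = √(m_e/m_X) = √(9.109 × 10⁻³¹/3.957 × 10⁻²⁵) = √(2.302 × 10⁻⁶) = 1.52 × 10⁻³.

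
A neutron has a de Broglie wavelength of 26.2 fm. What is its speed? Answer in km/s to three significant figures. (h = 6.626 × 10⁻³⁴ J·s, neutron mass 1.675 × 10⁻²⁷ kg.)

p = h/λ = 6.626 × 10⁻³⁴ / 2.620 × 10⁻¹⁴ = 2.529 × 10⁻²⁰ kg·m/s.
v = p/m = 2.529 × 10⁻²⁰ / 1.675 × 10⁻²⁷ = 1.51 × 10⁷ m/s = 1.51 × 10⁴ km/s.

v = 1.51 × 10⁴ km/s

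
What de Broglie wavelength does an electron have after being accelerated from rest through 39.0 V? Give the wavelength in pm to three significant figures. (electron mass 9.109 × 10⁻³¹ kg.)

λ = 196 pm

KE = eV = 1.602 × 10⁻¹⁹ × 39.00 = 6.248 × 10⁻¹⁸ J.
p = √(2mKE) = √(2 × 9.109 × 10⁻³¹ × 6.248 × 10⁻¹⁸) = 3.374 × 10⁻²⁴ kg·m/s.
λ = h/p = 6.626 × 10⁻³⁴ / 3.374 × 10⁻²⁴ = 1.96 × 10⁻¹⁰ m = 196 pm.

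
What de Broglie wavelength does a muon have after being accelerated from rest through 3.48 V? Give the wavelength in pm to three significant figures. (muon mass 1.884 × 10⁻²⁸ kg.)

KE = eV = 1.602 × 10⁻¹⁹ × 3.480 = 5.575 × 10⁻¹⁹ J.
p = √(2mKE) = √(2 × 1.884 × 10⁻²⁸ × 5.575 × 10⁻¹⁹) = 1.449 × 10⁻²³ kg·m/s.
λ = h/p = 6.626 × 10⁻³⁴ / 1.449 × 10⁻²³ = 4.57 × 10⁻¹¹ m = 45.7 pm.

λ = 45.7 pm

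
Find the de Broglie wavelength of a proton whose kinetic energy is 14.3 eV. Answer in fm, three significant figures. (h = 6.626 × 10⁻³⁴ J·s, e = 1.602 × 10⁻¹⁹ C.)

KE = 14.3 eV = 2.291 × 10⁻¹⁸ J.
p = √(2mKE) = √(2 × 1.673 × 10⁻²⁷ × 2.291 × 10⁻¹⁸) = 8.755 × 10⁻²³ kg·m/s.
λ = h/p = 6.626 × 10⁻³⁴ / 8.755 × 10⁻²³ = 7.57 × 10⁻¹² m = 7570 fm.

λ = 7570 fm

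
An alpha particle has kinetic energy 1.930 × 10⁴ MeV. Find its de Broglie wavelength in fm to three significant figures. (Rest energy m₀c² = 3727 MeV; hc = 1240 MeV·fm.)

λ = 0.0546 fm

Total energy E = KE + m₀c² = 1.930 × 10⁴ + 3727 = 23027 MeV.
(pc)² = E² − (m₀c²)² = (23027)² − (3727)² = 5.164 × 10⁸ MeV², so pc = 2.272 × 10⁴ MeV.
λ = hc/(pc) = 1240 MeV·fm / 2.272 × 10⁴ MeV = 0.0546 fm.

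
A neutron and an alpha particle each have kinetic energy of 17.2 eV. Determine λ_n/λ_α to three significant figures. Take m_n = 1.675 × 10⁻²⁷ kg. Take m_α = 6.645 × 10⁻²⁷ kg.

At fixed KE, p = √(2mKE) so λ = h/p ∝ 1/√m.
λ_n/λ_α = √(m_α/m_n) = √(6.645 × 10⁻²⁷/1.675 × 10⁻²⁷) = √(3.967) = 1.99.

λ_n/λ_α = 1.99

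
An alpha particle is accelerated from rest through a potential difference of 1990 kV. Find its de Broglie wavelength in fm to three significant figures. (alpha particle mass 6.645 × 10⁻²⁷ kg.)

λ = 7.20 fm

KE = 2eV = 2 × 1.602 × 10⁻¹⁹ × 1.990 × 10⁶ = 6.376 × 10⁻¹³ J.
p = √(2mKE) = √(2 × 6.645 × 10⁻²⁷ × 6.376 × 10⁻¹³) = 9.205 × 10⁻²⁰ kg·m/s.
λ = h/p = 6.626 × 10⁻³⁴ / 9.205 × 10⁻²⁰ = 7.20 × 10⁻¹⁵ m = 7.20 fm.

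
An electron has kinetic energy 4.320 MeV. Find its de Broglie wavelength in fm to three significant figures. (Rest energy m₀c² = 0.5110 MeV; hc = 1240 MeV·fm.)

λ = 258 fm

Total energy E = KE + m₀c² = 4.320 + 0.5110 = 4.8310 MeV.
(pc)² = E² − (m₀c²)² = (4.8310)² − (0.5110)² = 23.08 MeV², so pc = 4.804 MeV.
λ = hc/(pc) = 1240 MeV·fm / 4.804 MeV = 258 fm.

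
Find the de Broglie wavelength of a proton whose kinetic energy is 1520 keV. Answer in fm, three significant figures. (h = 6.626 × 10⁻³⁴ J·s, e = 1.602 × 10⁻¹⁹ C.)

KE = 1520 keV = 2.435 × 10⁻¹³ J.
p = √(2mKE) = √(2 × 1.673 × 10⁻²⁷ × 2.435 × 10⁻¹³) = 2.854 × 10⁻²⁰ kg·m/s.
λ = h/p = 6.626 × 10⁻³⁴ / 2.854 × 10⁻²⁰ = 2.32 × 10⁻¹⁴ m = 23.2 fm.

λ = 23.2 fm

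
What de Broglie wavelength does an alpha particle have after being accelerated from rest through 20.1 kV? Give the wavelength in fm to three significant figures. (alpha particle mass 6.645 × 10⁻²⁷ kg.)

λ = 71.6 fm

KE = 2eV = 2 × 1.602 × 10⁻¹⁹ × 2.010 × 10⁴ = 6.440 × 10⁻¹⁵ J.
p = √(2mKE) = √(2 × 6.645 × 10⁻²⁷ × 6.440 × 10⁻¹⁵) = 9.251 × 10⁻²¹ kg·m/s.
λ = h/p = 6.626 × 10⁻³⁴ / 9.251 × 10⁻²¹ = 7.16 × 10⁻¹⁴ m = 71.6 fm.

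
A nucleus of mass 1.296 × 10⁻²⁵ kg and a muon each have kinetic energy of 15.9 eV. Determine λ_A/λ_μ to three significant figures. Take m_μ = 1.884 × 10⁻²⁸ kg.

λ_A/λ_μ = 0.0381

At fixed KE, p = √(2mKE) so λ = h/p ∝ 1/√m.
λ_A/λ_μ = √(m_μ/m_A) = √(1.884 × 10⁻²⁸/1.296 × 10⁻²⁵) = √(1.454 × 10⁻³) = 0.0381.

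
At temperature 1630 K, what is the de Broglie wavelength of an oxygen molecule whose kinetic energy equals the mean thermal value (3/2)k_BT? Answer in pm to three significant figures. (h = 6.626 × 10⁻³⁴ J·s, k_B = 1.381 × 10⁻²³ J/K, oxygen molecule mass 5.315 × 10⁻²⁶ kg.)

λ = 11.1 pm

KE = (3/2)k_BT = 1.5 × 1.381 × 10⁻²³ × 1630 = 3.377 × 10⁻²⁰ J.
p = √(2mKE) = √(2 × 5.315 × 10⁻²⁶ × 3.377 × 10⁻²⁰) = 5.991 × 10⁻²³ kg·m/s.
λ = h/p = 1.11 × 10⁻¹¹ m = 11.1 pm.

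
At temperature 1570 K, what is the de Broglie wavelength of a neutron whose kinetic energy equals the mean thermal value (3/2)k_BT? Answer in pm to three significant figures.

λ = 63.5 pm

KE = (3/2)k_BT = 1.5 × 1.381 × 10⁻²³ × 1570 = 3.252 × 10⁻²⁰ J.
p = √(2mKE) = √(2 × 1.675 × 10⁻²⁷ × 3.252 × 10⁻²⁰) = 1.044 × 10⁻²³ kg·m/s.
λ = h/p = 6.35 × 10⁻¹¹ m = 63.5 pm.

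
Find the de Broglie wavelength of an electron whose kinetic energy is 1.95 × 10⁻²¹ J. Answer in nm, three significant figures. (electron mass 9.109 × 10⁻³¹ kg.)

λ = 11.1 nm

p = √(2mKE) = √(2 × 9.109 × 10⁻³¹ × 1.950 × 10⁻²¹) = 5.960 × 10⁻²⁶ kg·m/s.
λ = h/p = 6.626 × 10⁻³⁴ / 5.960 × 10⁻²⁶ = 1.11 × 10⁻⁸ m = 11.1 nm.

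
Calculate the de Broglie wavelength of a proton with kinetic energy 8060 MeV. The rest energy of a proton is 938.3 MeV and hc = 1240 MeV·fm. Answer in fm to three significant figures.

λ = 0.139 fm

Total energy E = KE + m₀c² = 8060 + 938.3 = 8998.3 MeV.
(pc)² = E² − (m₀c²)² = (8998.3)² − (938.3)² = 8.009 × 10⁷ MeV², so pc = 8949 MeV.
λ = hc/(pc) = 1240 MeV·fm / 8949 MeV = 0.139 fm.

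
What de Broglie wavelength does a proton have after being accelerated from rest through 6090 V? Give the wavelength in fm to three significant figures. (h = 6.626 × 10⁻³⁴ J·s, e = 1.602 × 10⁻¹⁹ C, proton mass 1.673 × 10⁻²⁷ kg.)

λ = 367 fm

KE = eV = 1.602 × 10⁻¹⁹ × 6090 = 9.756 × 10⁻¹⁶ J.
p = √(2mKE) = √(2 × 1.673 × 10⁻²⁷ × 9.756 × 10⁻¹⁶) = 1.807 × 10⁻²¹ kg·m/s.
λ = h/p = 6.626 × 10⁻³⁴ / 1.807 × 10⁻²¹ = 3.67 × 10⁻¹³ m = 367 fm.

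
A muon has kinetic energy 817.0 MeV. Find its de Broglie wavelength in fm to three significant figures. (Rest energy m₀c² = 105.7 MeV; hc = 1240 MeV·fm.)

Total energy E = KE + m₀c² = 817.0 + 105.7 = 922.7 MeV.
(pc)² = E² − (m₀c²)² = (922.7)² − (105.7)² = 8.402 × 10⁵ MeV², so pc = 916.6 MeV.
λ = hc/(pc) = 1240 MeV·fm / 916.6 MeV = 1.35 fm.

λ = 1.35 fm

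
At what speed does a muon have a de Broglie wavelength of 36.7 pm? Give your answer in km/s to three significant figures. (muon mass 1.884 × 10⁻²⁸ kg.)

v = 95.8 km/s

p = h/λ = 6.626 × 10⁻³⁴ / 3.670 × 10⁻¹¹ = 1.805 × 10⁻²³ kg·m/s.
v = p/m = 1.805 × 10⁻²³ / 1.884 × 10⁻²⁸ = 9.58 × 10⁴ m/s = 95.8 km/s.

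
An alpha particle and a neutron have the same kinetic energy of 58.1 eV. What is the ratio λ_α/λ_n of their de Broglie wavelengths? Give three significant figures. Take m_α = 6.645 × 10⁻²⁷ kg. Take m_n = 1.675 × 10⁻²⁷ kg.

At fixed KE, p = √(2mKE) so λ = h/p ∝ 1/√m.
λ_α/λ_n = √(m_n/m_α) = √(1.675 × 10⁻²⁷/6.645 × 10⁻²⁷) = √(0.2521) = 0.502.

λ_α/λ_n = 0.502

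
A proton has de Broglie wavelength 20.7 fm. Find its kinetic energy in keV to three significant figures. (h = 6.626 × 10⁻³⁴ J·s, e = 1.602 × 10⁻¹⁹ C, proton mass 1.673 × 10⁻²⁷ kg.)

p = h/λ = 6.626 × 10⁻³⁴ / 2.070 × 10⁻¹⁴ = 3.201 × 10⁻²⁰ kg·m/s.
KE = p²/(2m) = (3.201 × 10⁻²⁰)² / (2 × 1.673 × 10⁻²⁷) = 3.062 × 10⁻¹³ J = 1910 keV.

KE = 1910 keV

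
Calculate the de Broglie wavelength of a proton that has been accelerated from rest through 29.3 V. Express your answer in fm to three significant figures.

KE = eV = 1.602 × 10⁻¹⁹ × 29.30 = 4.694 × 10⁻¹⁸ J.
p = √(2mKE) = √(2 × 1.673 × 10⁻²⁷ × 4.694 × 10⁻¹⁸) = 1.253 × 10⁻²² kg·m/s.
λ = h/p = 6.626 × 10⁻³⁴ / 1.253 × 10⁻²² = 5.29 × 10⁻¹² m = 5290 fm.

λ = 5290 fm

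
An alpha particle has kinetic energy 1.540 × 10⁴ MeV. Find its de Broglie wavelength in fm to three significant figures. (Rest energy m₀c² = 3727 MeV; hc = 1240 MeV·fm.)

λ = 0.0661 fm

Total energy E = KE + m₀c² = 1.540 × 10⁴ + 3727 = 19127 MeV.
(pc)² = E² − (m₀c²)² = (19127)² − (3727)² = 3.520 × 10⁸ MeV², so pc = 1.876 × 10⁴ MeV.
λ = hc/(pc) = 1240 MeV·fm / 1.876 × 10⁴ MeV = 0.0661 fm.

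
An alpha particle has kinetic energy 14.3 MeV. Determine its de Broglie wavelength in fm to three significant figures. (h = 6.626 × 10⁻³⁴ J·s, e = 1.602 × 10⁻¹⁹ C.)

KE = 14.3 MeV = 2.291 × 10⁻¹² J.
p = √(2mKE) = √(2 × 6.645 × 10⁻²⁷ × 2.291 × 10⁻¹²) = 1.745 × 10⁻¹⁹ kg·m/s.
λ = h/p = 6.626 × 10⁻³⁴ / 1.745 × 10⁻¹⁹ = 3.80 × 10⁻¹⁵ m = 3.80 fm.

λ = 3.80 fm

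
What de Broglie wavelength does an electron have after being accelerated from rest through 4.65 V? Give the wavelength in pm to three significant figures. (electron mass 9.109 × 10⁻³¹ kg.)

λ = 569 pm

KE = eV = 1.602 × 10⁻¹⁹ × 4.650 = 7.449 × 10⁻¹⁹ J.
p = √(2mKE) = √(2 × 9.109 × 10⁻³¹ × 7.449 × 10⁻¹⁹) = 1.165 × 10⁻²⁴ kg·m/s.
λ = h/p = 6.626 × 10⁻³⁴ / 1.165 × 10⁻²⁴ = 5.69 × 10⁻¹⁰ m = 569 pm.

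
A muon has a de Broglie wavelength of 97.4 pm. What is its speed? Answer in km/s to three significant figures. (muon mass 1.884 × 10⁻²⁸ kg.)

v = 36.1 km/s

p = h/λ = 6.626 × 10⁻³⁴ / 9.740 × 10⁻¹¹ = 6.803 × 10⁻²⁴ kg·m/s.
v = p/m = 6.803 × 10⁻²⁴ / 1.884 × 10⁻²⁸ = 3.61 × 10⁴ m/s = 36.1 km/s.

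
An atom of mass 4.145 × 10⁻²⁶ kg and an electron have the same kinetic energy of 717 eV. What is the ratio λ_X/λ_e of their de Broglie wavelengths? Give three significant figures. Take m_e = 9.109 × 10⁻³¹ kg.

λ_X/λ_e = 4.69 × 10⁻³

At fixed KE, p = √(2mKE) so λ = h/p ∝ 1/√m.
λ_X/λ_e = √(m_e/m_X) = √(9.109 × 10⁻³¹/4.145 × 10⁻²⁶) = √(2.198 × 10⁻⁵) = 4.69 × 10⁻³.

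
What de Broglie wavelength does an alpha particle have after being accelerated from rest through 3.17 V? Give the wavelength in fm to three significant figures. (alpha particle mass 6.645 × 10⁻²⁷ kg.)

KE = 2eV = 2 × 1.602 × 10⁻¹⁹ × 3.170 = 1.016 × 10⁻¹⁸ J.
p = √(2mKE) = √(2 × 6.645 × 10⁻²⁷ × 1.016 × 10⁻¹⁸) = 1.162 × 10⁻²² kg·m/s.
λ = h/p = 6.626 × 10⁻³⁴ / 1.162 × 10⁻²² = 5.70 × 10⁻¹² m = 5700 fm.

λ = 5700 fm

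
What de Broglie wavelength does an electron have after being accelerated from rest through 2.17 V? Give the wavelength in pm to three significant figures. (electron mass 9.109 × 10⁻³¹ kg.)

λ = 833 pm

KE = eV = 1.602 × 10⁻¹⁹ × 2.170 = 3.476 × 10⁻¹⁹ J.
p = √(2mKE) = √(2 × 9.109 × 10⁻³¹ × 3.476 × 10⁻¹⁹) = 7.958 × 10⁻²⁵ kg·m/s.
λ = h/p = 6.626 × 10⁻³⁴ / 7.958 × 10⁻²⁵ = 8.33 × 10⁻¹⁰ m = 833 pm.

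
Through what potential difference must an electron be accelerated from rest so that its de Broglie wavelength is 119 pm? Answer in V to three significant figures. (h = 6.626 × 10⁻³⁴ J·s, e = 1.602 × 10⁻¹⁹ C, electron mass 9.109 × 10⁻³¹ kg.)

V = 106 V

p = h/λ = 6.626 × 10⁻³⁴ / 1.190 × 10⁻¹⁰ = 5.568 × 10⁻²⁴ kg·m/s.
KE = p²/(2m) = 1.702 × 10⁻¹⁷ J.
V = KE/e = 1.702 × 10⁻¹⁷ / (1.602 × 10⁻¹⁹) = 106 V.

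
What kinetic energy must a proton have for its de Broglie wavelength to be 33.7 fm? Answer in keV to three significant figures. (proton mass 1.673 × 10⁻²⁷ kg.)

p = h/λ = 6.626 × 10⁻³⁴ / 3.370 × 10⁻¹⁴ = 1.966 × 10⁻²⁰ kg·m/s.
KE = p²/(2m) = (1.966 × 10⁻²⁰)² / (2 × 1.673 × 10⁻²⁷) = 1.155 × 10⁻¹³ J = 721 keV.

KE = 721 keV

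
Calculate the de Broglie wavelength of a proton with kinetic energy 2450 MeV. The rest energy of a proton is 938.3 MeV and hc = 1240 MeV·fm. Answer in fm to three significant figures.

λ = 0.381 fm

Total energy E = KE + m₀c² = 2450 + 938.3 = 3388.3 MeV.
(pc)² = E² − (m₀c²)² = (3388.3)² − (938.3)² = 1.060 × 10⁷ MeV², so pc = 3256 MeV.
λ = hc/(pc) = 1240 MeV·fm / 3256 MeV = 0.381 fm.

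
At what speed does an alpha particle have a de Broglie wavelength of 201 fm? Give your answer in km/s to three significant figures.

p = h/λ = 6.626 × 10⁻³⁴ / 2.010 × 10⁻¹³ = 3.297 × 10⁻²¹ kg·m/s.
v = p/m = 3.297 × 10⁻²¹ / 6.645 × 10⁻²⁷ = 4.96 × 10⁵ m/s = 496 km/s.

v = 496 km/s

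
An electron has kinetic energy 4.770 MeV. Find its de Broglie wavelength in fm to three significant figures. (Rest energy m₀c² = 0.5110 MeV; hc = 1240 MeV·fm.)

λ = 236 fm

Total energy E = KE + m₀c² = 4.770 + 0.5110 = 5.2810 MeV.
(pc)² = E² − (m₀c²)² = (5.2810)² − (0.5110)² = 27.63 MeV², so pc = 5.256 MeV.
λ = hc/(pc) = 1240 MeV·fm / 5.256 MeV = 236 fm.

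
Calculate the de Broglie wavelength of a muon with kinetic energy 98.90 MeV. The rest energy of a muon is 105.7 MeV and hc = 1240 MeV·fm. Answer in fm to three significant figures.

Total energy E = KE + m₀c² = 98.90 + 105.7 = 204.60 MeV.
(pc)² = E² − (m₀c²)² = (204.60)² − (105.7)² = 3.069 × 10⁴ MeV², so pc = 175.2 MeV.
λ = hc/(pc) = 1240 MeV·fm / 175.2 MeV = 7.08 fm.

λ = 7.08 fm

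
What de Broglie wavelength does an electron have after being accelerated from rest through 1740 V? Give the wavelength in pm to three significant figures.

λ = 29.4 pm

KE = eV = 1.602 × 10⁻¹⁹ × 1740 = 2.787 × 10⁻¹⁶ J.
p = √(2mKE) = √(2 × 9.109 × 10⁻³¹ × 2.787 × 10⁻¹⁶) = 2.253 × 10⁻²³ kg·m/s.
λ = h/p = 6.626 × 10⁻³⁴ / 2.253 × 10⁻²³ = 2.94 × 10⁻¹¹ m = 29.4 pm.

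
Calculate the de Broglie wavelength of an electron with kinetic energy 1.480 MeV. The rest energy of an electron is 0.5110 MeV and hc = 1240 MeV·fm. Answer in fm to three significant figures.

λ = 644 fm

Total energy E = KE + m₀c² = 1.480 + 0.5110 = 1.9910 MeV.
(pc)² = E² − (m₀c²)² = (1.9910)² − (0.5110)² = 3.703 MeV², so pc = 1.924 MeV.
λ = hc/(pc) = 1240 MeV·fm / 1.924 MeV = 644 fm.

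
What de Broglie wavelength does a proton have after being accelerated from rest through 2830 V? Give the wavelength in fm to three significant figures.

λ = 538 fm

KE = eV = 1.602 × 10⁻¹⁹ × 2830 = 4.534 × 10⁻¹⁶ J.
p = √(2mKE) = √(2 × 1.673 × 10⁻²⁷ × 4.534 × 10⁻¹⁶) = 1.232 × 10⁻²¹ kg·m/s.
λ = h/p = 6.626 × 10⁻³⁴ / 1.232 × 10⁻²¹ = 5.38 × 10⁻¹³ m = 538 fm.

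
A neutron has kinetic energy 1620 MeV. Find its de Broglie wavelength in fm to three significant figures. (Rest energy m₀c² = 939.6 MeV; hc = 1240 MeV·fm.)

λ = 0.521 fm

Total energy E = KE + m₀c² = 1620 + 939.6 = 2559.6 MeV.
(pc)² = E² − (m₀c²)² = (2559.6)² − (939.6)² = 5.669 × 10⁶ MeV², so pc = 2381 MeV.
λ = hc/(pc) = 1240 MeV·fm / 2381 MeV = 0.521 fm.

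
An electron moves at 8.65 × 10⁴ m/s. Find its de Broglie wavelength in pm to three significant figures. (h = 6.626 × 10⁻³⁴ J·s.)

p = mv = 9.109 × 10⁻³¹ × 8.65 × 10⁴ = 7.879 × 10⁻²⁶ kg·m/s.
λ = h/p = 6.626 × 10⁻³⁴ / 7.879 × 10⁻²⁶ = 8.41 × 10⁻⁹ m = 8410 pm.

λ = 8410 pm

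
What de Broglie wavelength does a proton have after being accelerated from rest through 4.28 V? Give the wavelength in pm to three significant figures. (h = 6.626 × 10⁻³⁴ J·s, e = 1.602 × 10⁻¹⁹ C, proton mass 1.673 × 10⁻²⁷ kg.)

KE = eV = 1.602 × 10⁻¹⁹ × 4.280 = 6.857 × 10⁻¹⁹ J.
p = √(2mKE) = √(2 × 1.673 × 10⁻²⁷ × 6.857 × 10⁻¹⁹) = 4.790 × 10⁻²³ kg·m/s.
λ = h/p = 6.626 × 10⁻³⁴ / 4.790 × 10⁻²³ = 1.38 × 10⁻¹¹ m = 13.8 pm.

λ = 13.8 pm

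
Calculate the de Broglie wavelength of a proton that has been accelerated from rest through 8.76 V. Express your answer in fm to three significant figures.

λ = 9670 fm

KE = eV = 1.602 × 10⁻¹⁹ × 8.760 = 1.403 × 10⁻¹⁸ J.
p = √(2mKE) = √(2 × 1.673 × 10⁻²⁷ × 1.403 × 10⁻¹⁸) = 6.852 × 10⁻²³ kg·m/s.
λ = h/p = 6.626 × 10⁻³⁴ / 6.852 × 10⁻²³ = 9.67 × 10⁻¹² m = 9670 fm.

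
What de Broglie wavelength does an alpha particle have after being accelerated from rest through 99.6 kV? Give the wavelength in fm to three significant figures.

λ = 32.2 fm

KE = 2eV = 2 × 1.602 × 10⁻¹⁹ × 9.960 × 10⁴ = 3.191 × 10⁻¹⁴ J.
p = √(2mKE) = √(2 × 6.645 × 10⁻²⁷ × 3.191 × 10⁻¹⁴) = 2.059 × 10⁻²⁰ kg·m/s.
λ = h/p = 6.626 × 10⁻³⁴ / 2.059 × 10⁻²⁰ = 3.22 × 10⁻¹⁴ m = 32.2 fm.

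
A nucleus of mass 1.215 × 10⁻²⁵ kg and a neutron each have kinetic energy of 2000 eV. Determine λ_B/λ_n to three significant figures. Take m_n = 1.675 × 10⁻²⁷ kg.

At fixed KE, p = √(2mKE) so λ = h/p ∝ 1/√m.
λ_B/λ_n = √(m_n/m_B) = √(1.675 × 10⁻²⁷/1.215 × 10⁻²⁵) = √(0.01379) = 0.117.

λ_B/λ_n = 0.117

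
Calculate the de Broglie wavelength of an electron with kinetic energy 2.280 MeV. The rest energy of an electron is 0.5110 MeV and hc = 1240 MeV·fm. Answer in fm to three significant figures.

Total energy E = KE + m₀c² = 2.280 + 0.5110 = 2.7910 MeV.
(pc)² = E² − (m₀c²)² = (2.7910)² − (0.5110)² = 7.529 MeV², so pc = 2.744 MeV.
λ = hc/(pc) = 1240 MeV·fm / 2.744 MeV = 452 fm.

λ = 452 fm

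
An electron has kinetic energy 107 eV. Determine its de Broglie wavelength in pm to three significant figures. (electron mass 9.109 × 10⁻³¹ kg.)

λ = 119 pm

KE = 107 eV = 1.714 × 10⁻¹⁷ J.
p = √(2mKE) = √(2 × 9.109 × 10⁻³¹ × 1.714 × 10⁻¹⁷) = 5.588 × 10⁻²⁴ kg·m/s.
λ = h/p = 6.626 × 10⁻³⁴ / 5.588 × 10⁻²⁴ = 1.19 × 10⁻¹⁰ m = 119 pm.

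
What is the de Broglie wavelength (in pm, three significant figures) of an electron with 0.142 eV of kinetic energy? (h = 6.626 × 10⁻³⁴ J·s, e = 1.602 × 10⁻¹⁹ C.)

λ = 3250 pm

KE = 0.142 eV = 2.275 × 10⁻²⁰ J.
p = √(2mKE) = √(2 × 9.109 × 10⁻³¹ × 2.275 × 10⁻²⁰) = 2.036 × 10⁻²⁵ kg·m/s.
λ = h/p = 6.626 × 10⁻³⁴ / 2.036 × 10⁻²⁵ = 3.25 × 10⁻⁹ m = 3250 pm.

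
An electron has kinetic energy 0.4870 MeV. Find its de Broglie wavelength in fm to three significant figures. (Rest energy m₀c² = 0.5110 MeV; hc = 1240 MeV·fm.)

Total energy E = KE + m₀c² = 0.4870 + 0.5110 = 0.9980 MeV.
(pc)² = E² − (m₀c²)² = (0.9980)² − (0.5110)² = 0.7349 MeV², so pc = 0.8573 MeV.
λ = hc/(pc) = 1240 MeV·fm / 0.8573 MeV = 1450 fm.

λ = 1450 fm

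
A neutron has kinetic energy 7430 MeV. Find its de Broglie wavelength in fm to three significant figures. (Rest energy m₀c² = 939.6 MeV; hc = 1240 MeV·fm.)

λ = 0.149 fm

Total energy E = KE + m₀c² = 7430 + 939.6 = 8369.6 MeV.
(pc)² = E² − (m₀c²)² = (8369.6)² − (939.6)² = 6.917 × 10⁷ MeV², so pc = 8317 MeV.
λ = hc/(pc) = 1240 MeV·fm / 8317 MeV = 0.149 fm.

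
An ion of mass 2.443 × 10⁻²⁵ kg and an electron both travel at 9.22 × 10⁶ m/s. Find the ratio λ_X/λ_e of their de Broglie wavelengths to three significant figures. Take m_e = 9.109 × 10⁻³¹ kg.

λ_X/λ_e = 3.73 × 10⁻⁶

At fixed v, p = mv so λ = h/(mv) ∝ 1/m.
λ_X/λ_e = m_e/m_X = 9.109 × 10⁻³¹/2.443 × 10⁻²⁵ = 3.73 × 10⁻⁶.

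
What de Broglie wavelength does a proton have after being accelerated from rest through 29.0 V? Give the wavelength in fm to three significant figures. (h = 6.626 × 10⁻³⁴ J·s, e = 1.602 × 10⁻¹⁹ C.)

λ = 5310 fm

KE = eV = 1.602 × 10⁻¹⁹ × 29.00 = 4.646 × 10⁻¹⁸ J.
p = √(2mKE) = √(2 × 1.673 × 10⁻²⁷ × 4.646 × 10⁻¹⁸) = 1.247 × 10⁻²² kg·m/s.
λ = h/p = 6.626 × 10⁻³⁴ / 1.247 × 10⁻²² = 5.31 × 10⁻¹² m = 5310 fm.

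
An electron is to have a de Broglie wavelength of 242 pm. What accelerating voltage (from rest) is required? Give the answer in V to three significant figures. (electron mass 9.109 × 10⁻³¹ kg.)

p = h/λ = 6.626 × 10⁻³⁴ / 2.420 × 10⁻¹⁰ = 2.738 × 10⁻²⁴ kg·m/s.
KE = p²/(2m) = 4.115 × 10⁻¹⁸ J.
V = KE/e = 4.115 × 10⁻¹⁸ / (1.602 × 10⁻¹⁹) = 25.7 V.

V = 25.7 V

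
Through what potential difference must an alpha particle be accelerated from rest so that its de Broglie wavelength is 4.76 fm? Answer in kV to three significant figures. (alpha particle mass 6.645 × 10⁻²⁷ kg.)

V = 4550 kV

p = h/λ = 6.626 × 10⁻³⁴ / 4.760 × 10⁻¹⁵ = 1.392 × 10⁻¹⁹ kg·m/s.
KE = p²/(2m) = 1.458 × 10⁻¹² J.
V = KE/2e = 1.458 × 10⁻¹² / (2 × 1.602 × 10⁻¹⁹) = 4550 kV.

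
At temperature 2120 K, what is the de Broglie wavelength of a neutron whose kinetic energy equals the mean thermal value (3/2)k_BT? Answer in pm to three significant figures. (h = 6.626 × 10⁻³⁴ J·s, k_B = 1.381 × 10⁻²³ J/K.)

KE = (3/2)k_BT = 1.5 × 1.381 × 10⁻²³ × 2120 = 4.392 × 10⁻²⁰ J.
p = √(2mKE) = √(2 × 1.675 × 10⁻²⁷ × 4.392 × 10⁻²⁰) = 1.213 × 10⁻²³ kg·m/s.
λ = h/p = 5.46 × 10⁻¹¹ m = 54.6 pm.

λ = 54.6 pm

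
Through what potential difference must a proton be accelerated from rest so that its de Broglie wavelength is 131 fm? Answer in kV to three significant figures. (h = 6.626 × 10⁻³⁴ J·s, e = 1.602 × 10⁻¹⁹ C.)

p = h/λ = 6.626 × 10⁻³⁴ / 1.310 × 10⁻¹³ = 5.058 × 10⁻²¹ kg·m/s.
KE = p²/(2m) = 7.646 × 10⁻¹⁵ J.
V = KE/e = 7.646 × 10⁻¹⁵ / (1.602 × 10⁻¹⁹) = 47.7 kV.

V = 47.7 kV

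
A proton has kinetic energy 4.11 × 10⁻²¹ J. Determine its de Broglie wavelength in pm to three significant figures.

p = √(2mKE) = √(2 × 1.673 × 10⁻²⁷ × 4.110 × 10⁻²¹) = 3.708 × 10⁻²⁴ kg·m/s.
λ = h/p = 6.626 × 10⁻³⁴ / 3.708 × 10⁻²⁴ = 1.79 × 10⁻¹⁰ m = 179 pm.

λ = 179 pm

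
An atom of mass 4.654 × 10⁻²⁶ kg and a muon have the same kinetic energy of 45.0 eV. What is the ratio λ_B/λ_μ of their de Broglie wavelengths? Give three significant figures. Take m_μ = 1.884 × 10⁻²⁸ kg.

λ_B/λ_μ = 0.0636

At fixed KE, p = √(2mKE) so λ = h/p ∝ 1/√m.
λ_B/λ_μ = √(m_μ/m_B) = √(1.884 × 10⁻²⁸/4.654 × 10⁻²⁶) = √(4.048 × 10⁻³) = 0.0636.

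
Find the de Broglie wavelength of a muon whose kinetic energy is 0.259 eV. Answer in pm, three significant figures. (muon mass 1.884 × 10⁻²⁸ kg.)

KE = 0.259 eV = 4.149 × 10⁻²⁰ J.
p = √(2mKE) = √(2 × 1.884 × 10⁻²⁸ × 4.149 × 10⁻²⁰) = 3.954 × 10⁻²⁴ kg·m/s.
λ = h/p = 6.626 × 10⁻³⁴ / 3.954 × 10⁻²⁴ = 1.68 × 10⁻¹⁰ m = 168 pm.

λ = 168 pm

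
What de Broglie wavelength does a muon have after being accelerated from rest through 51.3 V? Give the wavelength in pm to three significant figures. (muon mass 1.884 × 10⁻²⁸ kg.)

λ = 11.9 pm

KE = eV = 1.602 × 10⁻¹⁹ × 51.30 = 8.218 × 10⁻¹⁸ J.
p = √(2mKE) = √(2 × 1.884 × 10⁻²⁸ × 8.218 × 10⁻¹⁸) = 5.565 × 10⁻²³ kg·m/s.
λ = h/p = 6.626 × 10⁻³⁴ / 5.565 × 10⁻²³ = 1.19 × 10⁻¹¹ m = 11.9 pm.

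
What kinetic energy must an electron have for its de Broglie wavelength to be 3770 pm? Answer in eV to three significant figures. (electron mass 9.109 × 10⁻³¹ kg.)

p = h/λ = 6.626 × 10⁻³⁴ / 3.770 × 10⁻⁹ = 1.758 × 10⁻²⁵ kg·m/s.
KE = p²/(2m) = (1.758 × 10⁻²⁵)² / (2 × 9.109 × 10⁻³¹) = 1.696 × 10⁻²⁰ J = 0.106 eV.

KE = 0.106 eV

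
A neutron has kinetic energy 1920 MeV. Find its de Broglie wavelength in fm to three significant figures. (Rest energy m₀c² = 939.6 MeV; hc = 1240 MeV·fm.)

λ = 0.459 fm

Total energy E = KE + m₀c² = 1920 + 939.6 = 2859.6 MeV.
(pc)² = E² − (m₀c²)² = (2859.6)² − (939.6)² = 7.294 × 10⁶ MeV², so pc = 2701 MeV.
λ = hc/(pc) = 1240 MeV·fm / 2701 MeV = 0.459 fm.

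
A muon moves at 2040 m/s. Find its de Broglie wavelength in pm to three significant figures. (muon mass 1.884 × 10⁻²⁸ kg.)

p = mv = 1.884 × 10⁻²⁸ × 2040 = 3.843 × 10⁻²⁵ kg·m/s.
λ = h/p = 6.626 × 10⁻³⁴ / 3.843 × 10⁻²⁵ = 1.72 × 10⁻⁹ m = 1720 pm.

λ = 1720 pm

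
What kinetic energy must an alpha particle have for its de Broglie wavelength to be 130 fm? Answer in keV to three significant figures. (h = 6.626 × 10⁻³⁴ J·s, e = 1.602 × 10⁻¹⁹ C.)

KE = 12.2 keV

p = h/λ = 6.626 × 10⁻³⁴ / 1.300 × 10⁻¹³ = 5.097 × 10⁻²¹ kg·m/s.
KE = p²/(2m) = (5.097 × 10⁻²¹)² / (2 × 6.645 × 10⁻²⁷) = 1.955 × 10⁻¹⁵ J = 12.2 keV.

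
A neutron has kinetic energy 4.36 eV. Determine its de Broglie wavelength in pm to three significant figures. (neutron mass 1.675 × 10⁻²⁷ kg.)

KE = 4.36 eV = 6.985 × 10⁻¹⁹ J.
p = √(2mKE) = √(2 × 1.675 × 10⁻²⁷ × 6.985 × 10⁻¹⁹) = 4.837 × 10⁻²³ kg·m/s.
λ = h/p = 6.626 × 10⁻³⁴ / 4.837 × 10⁻²³ = 1.37 × 10⁻¹¹ m = 13.7 pm.

λ = 13.7 pm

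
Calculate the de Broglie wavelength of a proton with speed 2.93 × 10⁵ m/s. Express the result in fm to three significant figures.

p = mv = 1.673 × 10⁻²⁷ × 2.93 × 10⁵ = 4.902 × 10⁻²² kg·m/s.
λ = h/p = 6.626 × 10⁻³⁴ / 4.902 × 10⁻²² = 1.35 × 10⁻¹² m = 1350 fm.

λ = 1350 fm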